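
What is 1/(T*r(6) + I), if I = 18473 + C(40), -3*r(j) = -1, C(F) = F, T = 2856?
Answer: 1/19465 ≈ 5.1374e-5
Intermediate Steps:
r(j) = ⅓ (r(j) = -⅓*(-1) = ⅓)
I = 18513 (I = 18473 + 40 = 18513)
1/(T*r(6) + I) = 1/(2856*(⅓) + 18513) = 1/(952 + 18513) = 1/19465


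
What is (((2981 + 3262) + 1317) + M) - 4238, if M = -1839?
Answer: 1483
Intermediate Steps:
(((2981 + 3262) + 1317) + M) - 4238 = (((2981 + 3262) + 1317) - 1839) - 4238 = ((6243 + 1317) - 1839) - 4238 = (7560 - 1839) - 4238 = 5721 - 4238 = 1483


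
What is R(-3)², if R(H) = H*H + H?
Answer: 36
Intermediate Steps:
R(H) = H + H² (R(H) = H² + H = H + H²)
R(-3)² = (-3*(1 - 3))² = (-3*(-2))² = 6² = 36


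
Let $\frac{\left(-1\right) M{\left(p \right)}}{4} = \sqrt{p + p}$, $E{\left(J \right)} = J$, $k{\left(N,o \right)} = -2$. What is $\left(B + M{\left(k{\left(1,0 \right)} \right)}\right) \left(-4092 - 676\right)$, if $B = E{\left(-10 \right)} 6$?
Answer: $286080 + 38144 i \approx 2.8608 \cdot 10^{5} + 38144.0 i$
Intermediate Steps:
$M{\left(p \right)} = - 4 \sqrt{2} \sqrt{p}$ ($M{\left(p \right)} = - 4 \sqrt{p + p} = - 4 \sqrt{2 p} = - 4 \sqrt{2} \sqrt{p}$)
$B = -60$ ($B = \left(-10\right) 6 = -60$)
$\left(B + M{\left(k{\left(1,0 \right)} \right)}\right) \left(-4092 - 676\right) = \left(-60 - 4 \sqrt{2} \sqrt{-2}\right) \left(-4092 - 676\right) = \left(-60 - 4 \sqrt{2} i \sqrt{2}\right) \left(-4768\right) = \left(-60 - 8 i\right) \left(-4768\right) = 286080 + 38144 i$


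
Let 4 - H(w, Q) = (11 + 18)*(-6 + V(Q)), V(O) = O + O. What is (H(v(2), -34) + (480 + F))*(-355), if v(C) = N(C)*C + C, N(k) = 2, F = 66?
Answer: -957080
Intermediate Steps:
V(O) = 2*O
v(C) = 3*C (v(C) = 2*C + C = 3*C)
H(w, Q) = 178 - 58*Q (H(w, Q) = 4 - (11 + 18)*(-6 + 2*Q) = 4 - 29*(-6 + 2*Q) = 4 - (-174 + 58*Q) = 4 + (174 - 58*Q) = 178 - 58*Q)
(H(v(2), -34) + (480 + F))*(-355) = ((178 - 58*(-34)) + (480 + 66))*(-355) = ((178 + 1972) + 546)*(-355) = (2150 + 546)*(-355) = 2696*(-355) = -957080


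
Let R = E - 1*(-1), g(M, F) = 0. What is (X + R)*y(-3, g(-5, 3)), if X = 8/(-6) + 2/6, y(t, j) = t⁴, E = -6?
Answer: -486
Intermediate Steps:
X = -1 (X = 8*(-⅙) + 2*(⅙) = -4/3 + ⅓ = -1)
R = -5 (R = -6 - 1*(-1) = -6 + 1 = -5)
(X + R)*y(-3, g(-5, 3)) = (-1 - 5)*(-3)⁴ = -6*81 = -486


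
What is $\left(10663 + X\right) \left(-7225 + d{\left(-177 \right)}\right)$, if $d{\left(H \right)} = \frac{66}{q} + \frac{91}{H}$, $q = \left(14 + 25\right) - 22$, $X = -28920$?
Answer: $\frac{396722601730}{3009} \approx 1.3185 \cdot 10^{8}$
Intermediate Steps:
$q = 17$ ($q = 39 - 22 = 17$)
$d{\left(H \right)} = \frac{66}{17} + \frac{91}{H}$
$\left(10663 + X\right) \left(-7225 + d{\left(-177 \right)}\right) = \left(10663 - 28920\right) \left(-7225 + \left(\frac{66}{17} + \frac{91}{-177}\right)\right) = - 18257 \left(-7225 + \left(\frac{66}{17} + 91 \left(- \frac{1}{177}\right)\right)\right) = - 18257 \left(-7225 + \left(\frac{66}{17} - \frac{91}{177}\right)\right) = - 18257 \left(-7225 + \frac{10135}{3009}\right) = \left(-18257\right) \left(- \frac{21729890}{3009}\right) = \frac{396722601730}{3009}$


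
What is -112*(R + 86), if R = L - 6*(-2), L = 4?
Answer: -11424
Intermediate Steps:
R = 16 (R = 4 - 6*(-2) = 4 + 12 = 16)
-112*(R + 86) = -112*(16 + 86) = -112*102 = -11424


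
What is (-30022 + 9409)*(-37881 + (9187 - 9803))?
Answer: 793538661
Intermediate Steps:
(-30022 + 9409)*(-37881 + (9187 - 9803)) = -20613*(-37881 - 616) = -20613*(-38497) = 793538661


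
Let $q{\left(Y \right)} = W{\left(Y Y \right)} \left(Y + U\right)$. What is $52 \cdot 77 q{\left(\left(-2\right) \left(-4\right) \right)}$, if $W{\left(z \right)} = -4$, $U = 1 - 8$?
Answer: $-16016$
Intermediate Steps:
$U = -7$ ($U = 1 - 8 = -7$)
$q{\left(Y \right)} = 28 - 4 Y$ ($q{\left(Y \right)} = - 4 \left(Y - 7\right) = - 4 \left(-7 + Y\right) = 28 - 4 Y$)
$52 \cdot 77 q{\left(\left(-2\right) \left(-4\right) \right)} = 52 \cdot 77 \left(28 - 4 \left(\left(-2\right) \left(-4\right)\right)\right) = 4004 \left(28 - 32\right) = 4004 \left(-4\right) = -16016$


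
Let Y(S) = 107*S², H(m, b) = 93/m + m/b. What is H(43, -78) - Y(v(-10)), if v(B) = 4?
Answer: -5736643/3354 ≈ -1710.4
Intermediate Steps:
H(43, -78) - Y(v(-10)) = (93/43 + 43/(-78)) - 107*4² = (93*(1/43) + 43*(-1/78)) - 107*16 = (93/43 - 43/78) - 1*1712 = 5405/3354 - 1712 = -5736643/3354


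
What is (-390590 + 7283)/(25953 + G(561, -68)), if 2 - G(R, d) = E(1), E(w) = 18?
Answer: -383307/25937 ≈ -14.778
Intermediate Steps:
G(R, d) = -16 (G(R, d) = 2 - 1*18 = 2 - 18 = -16)
(-390590 + 7283)/(25953 + G(561, -68)) = (-390590 + 7283)/(25953 - 16) = -383307/25937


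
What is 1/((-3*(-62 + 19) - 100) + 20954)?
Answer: 1/20983 ≈ 4.7658e-5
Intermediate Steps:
1/((-3*(-62 + 19) - 100) + 20954) = 1/((-3*(-43) - 100) + 20954) = 1/((129 - 100) + 20954) = 1/(29 + 20954) = 1/20983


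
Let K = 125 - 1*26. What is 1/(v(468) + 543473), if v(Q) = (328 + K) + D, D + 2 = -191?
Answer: 1/543707 ≈ 1.8392e-6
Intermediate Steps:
D = -193 (D = -2 - 191 = -193)
K = 99 (K = 125 - 26 = 99)
v(Q) = 234 (v(Q) = (328 + 99) - 193 = 427 - 193 = 234)
1/(v(468) + 543473) = 1/(234 + 543473) = 1/543707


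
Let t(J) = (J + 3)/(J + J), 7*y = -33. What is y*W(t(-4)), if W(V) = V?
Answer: -33/56 ≈ -0.58929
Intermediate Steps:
y = -33/7 (y = (⅐)*(-33) = -33/7 ≈ -4.7143)
t(J) = (3 + J)/(2*J) (t(J) = (3 + J)/((2*J)) = (3 + J)*(1/(2*J)) = (3 + J)/(2*J))
y*W(t(-4)) = -33*(3 - 4)/(14*(-4)) = -33*(-1)*(-1)/(14*4) = -33/7*⅛ = -33/56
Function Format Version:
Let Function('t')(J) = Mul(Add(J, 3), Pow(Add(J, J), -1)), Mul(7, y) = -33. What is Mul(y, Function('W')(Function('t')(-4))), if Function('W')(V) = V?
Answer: Rational(-33, 56) ≈ -0.58929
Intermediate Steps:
y = Rational(-33, 7) (y = Mul(Rational(1, 7), -33) = Rational(-33, 7) ≈ -4.7143)
Function('t')(J) = Mul(Rational(1, 2), Pow(J, -1), Add(3, J)) (Function('t')(J) = Mul(Add(3, J), Pow(Mul(2, J), -1)) = Mul(Add(3, J), Mul(Rational(1, 2), Pow(J, -1))) = Mul(Rational(1, 2), Pow(J, -1), Add(3, J)))
Mul(y, Function('W')(Function('t')(-4))) = Mul(Rational(-33, 7), Mul(Rational(1, 2), Pow(-4, -1), Add(3, -4))) = Mul(Rational(-33, 7), Mul(Rational(1, 2), Rational(-1, 4), -1)) = Mul(Rational(-33, 7), Rational(1, 8)) = Rational(-33, 56)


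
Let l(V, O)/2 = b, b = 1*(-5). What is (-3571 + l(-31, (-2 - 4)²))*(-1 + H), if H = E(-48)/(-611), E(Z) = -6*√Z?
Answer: 3581 - 85944*I*√3/611 ≈ 3581.0 - 243.63*I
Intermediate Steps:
H = 24*I*√3/611 (H = -24*I*√3/(-611) = -24*I*√3*(-1/611) = 24*I*√3/611 ≈ 0.068035*I)
b = -5
l(V, O) = -10 (l(V, O) = 2*(-5) = -10)
(-3571 + l(-31, (-2 - 4)²))*(-1 + H) = (-3571 - 10)*(-1 + 24*I*√3/611) = -3581*(-1 + 24*I*√3/611) = 3581 - 85944*I*√3/611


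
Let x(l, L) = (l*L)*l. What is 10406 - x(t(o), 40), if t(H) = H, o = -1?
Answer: 10366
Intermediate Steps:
x(l, L) = L*l² (x(l, L) = (L*l)*l = L*l²)
10406 - x(t(o), 40) = 10406 - 40*(-1)² = 10406 - 40 = 10366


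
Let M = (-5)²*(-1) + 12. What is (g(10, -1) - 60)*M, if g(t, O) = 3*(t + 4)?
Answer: 234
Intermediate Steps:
g(t, O) = 12 + 3*t (g(t, O) = 3*(4 + t) = 12 + 3*t)
M = -13 (M = 25*(-1) + 12 = -25 + 12 = -13)
(g(10, -1) - 60)*M = ((12 + 3*10) - 60)*(-13) = ((12 + 30) - 60)*(-13) = (42 - 60)*(-13) = -18*(-13) = 234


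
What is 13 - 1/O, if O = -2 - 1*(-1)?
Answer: 14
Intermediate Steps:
O = -1 (O = -2 + 1 = -1)
13 - 1/O = 13 - 1/(-1) = 13 - 1*(-1) = 13 + 1 = 14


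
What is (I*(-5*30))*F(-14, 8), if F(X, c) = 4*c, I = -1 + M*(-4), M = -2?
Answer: -33600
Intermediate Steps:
I = 7 (I = -1 - 2*(-4) = -1 + 8 = 7)
(I*(-5*30))*F(-14, 8) = (7*(-5*30))*(4*8) = (7*(-1*150))*32 = (7*(-150))*32 = -1050*32 = -33600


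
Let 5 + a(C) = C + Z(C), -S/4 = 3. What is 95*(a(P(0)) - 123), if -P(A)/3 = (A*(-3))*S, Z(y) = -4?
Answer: -12540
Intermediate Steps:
S = -12 (S = -4*3 = -12)
P(A) = -108*A (P(A) = -3*A*(-3)*(-12) = -3*(-3*A)*(-12) = -108*A)
a(C) = -9 + C (a(C) = -5 + (C - 4) = -5 + (-4 + C) = -9 + C)
95*(a(P(0)) - 123) = 95*((-9 - 108*0) - 123) = 95*((-9 + 0) - 123) = 95*(-9 - 123) = 95*(-132) = -12540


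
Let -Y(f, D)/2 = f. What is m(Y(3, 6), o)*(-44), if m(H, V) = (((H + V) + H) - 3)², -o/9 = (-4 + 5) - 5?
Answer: -19404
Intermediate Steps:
Y(f, D) = -2*f
o = 36 (o = -9*((-4 + 5) - 5) = -9*(1 - 5) = -9*(-4) = 36)
m(H, V) = (-3 + V + 2*H)² (m(H, V) = ((V + 2*H) - 3)² = (-3 + V + 2*H)²)
m(Y(3, 6), o)*(-44) = (-3 + 36 + 2*(-2*3))²*(-44) = (-3 + 36 + 2*(-6))²*(-44) = (-3 + 36 - 12)²*(-44) = 21²*(-44) = 441*(-44) = -19404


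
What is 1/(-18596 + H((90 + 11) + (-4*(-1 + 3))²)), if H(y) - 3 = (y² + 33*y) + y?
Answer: 1/14242 ≈ 7.0215e-5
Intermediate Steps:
H(y) = 3 + y² + 34*y (H(y) = 3 + ((y² + 33*y) + y) = 3 + (y² + 34*y) = 3 + y² + 34*y)
1/(-18596 + H((90 + 11) + (-4*(-1 + 3))²)) = 1/(-18596 + (3 + ((90 + 11) + (-4*(-1 + 3))²)² + 34*((90 + 11) + (-4*(-1 + 3))²))) = 1/(-18596 + (3 + (101 + (-4*2)²)² + 34*(101 + (-4*2)²))) = 1/(-18596 + (3 + (101 + (-8)²)² + 34*(101 + (-8)²))) = 1/(-18596 + (3 + (101 + 64)² + 34*(101 + 64))) = 1/(-18596 + (3 + 165² + 34*165)) = 1/(-18596 + (3 + 27225 + 5610)) = 1/(-18596 + 32838) = 1/14242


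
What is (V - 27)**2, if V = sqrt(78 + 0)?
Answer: (27 - sqrt(78))**2 ≈ 330.08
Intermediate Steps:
V = sqrt(78) ≈ 8.8318
(V - 27)**2 = (sqrt(78) - 27)**2 = (-27 + sqrt(78))**2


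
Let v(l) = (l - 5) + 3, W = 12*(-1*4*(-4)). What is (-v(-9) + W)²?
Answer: 41209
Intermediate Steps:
W = 192 (W = 12*(-4*(-4)) = 12*16 = 192)
v(l) = -2 + l (v(l) = (-5 + l) + 3 = -2 + l)
(-v(-9) + W)² = (-(-2 - 9) + 192)² = (-1*(-11) + 192)² = (11 + 192)² = 203² = 41209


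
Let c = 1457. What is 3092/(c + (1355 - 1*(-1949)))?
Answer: 3092/4761 ≈ 0.64944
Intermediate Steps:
3092/(c + (1355 - 1*(-1949))) = 3092/(1457 + (1355 - 1*(-1949))) = 3092/(1457 + (1355 + 1949)) = 3092/(1457 + 3304) = 3092/4761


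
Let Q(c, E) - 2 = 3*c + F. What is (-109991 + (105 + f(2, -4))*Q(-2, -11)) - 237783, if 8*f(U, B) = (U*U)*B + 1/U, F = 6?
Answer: -2780543/8 ≈ -3.4757e+5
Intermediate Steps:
f(U, B) = 1/(8*U) + B*U²/8 (f(U, B) = ((U*U)*B + 1/U)/8 = (U²*B + 1/U)/8 = (B*U² + 1/U)/8 = (1/U + B*U²)/8 = 1/(8*U) + B*U²/8)
Q(c, E) = 8 + 3*c (Q(c, E) = 2 + (3*c + 6) = 2 + (6 + 3*c) = 8 + 3*c)
(-109991 + (105 + f(2, -4))*Q(-2, -11)) - 237783 = (-109991 + (105 + (⅛)*(1 - 4*2³)/2)*(8 + 3*(-2))) - 237783 = (-109991 + (105 + (⅛)*(½)*(1 - 4*8))*(8 - 6)) - 237783 = (-109991 + (105 + (⅛)*(½)*(1 - 32))*2) - 237783 = (-109991 + (105 + (⅛)*(½)*(-31))*2) - 237783 = (-109991 + (105 - 31/16)*2) - 237783 = (-109991 + (1649/16)*2) - 237783 = (-109991 + 1649/8) - 237783 = -878279/8 - 237783 = -2780543/8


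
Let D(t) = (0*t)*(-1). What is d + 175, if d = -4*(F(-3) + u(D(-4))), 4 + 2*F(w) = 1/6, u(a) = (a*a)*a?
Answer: 548/3 ≈ 182.67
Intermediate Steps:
D(t) = 0 (D(t) = 0*(-1) = 0)
u(a) = a**3 (u(a) = a**2*a = a**3)
F(w) = -23/12 (F(w) = -2 + (1/2)/6 = -2 + (1/2)*(1/6) = -2 + 1/12 = -23/12)
d = 23/3 (d = -4*(-23/12 + 0**3) = -4*(-23/12 + 0) = -4*(-23/12) = 23/3 ≈ 7.6667)
d + 175 = 23/3 + 175 = 548/3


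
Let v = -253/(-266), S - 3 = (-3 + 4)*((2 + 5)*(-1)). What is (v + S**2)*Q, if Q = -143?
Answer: -644787/266 ≈ -2424.0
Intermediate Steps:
S = -4 (S = 3 + (-3 + 4)*((2 + 5)*(-1)) = 3 + 1*(7*(-1)) = 3 + 1*(-7) = 3 - 7 = -4)
v = 253/266 (v = -253*(-1/266) = 253/266 ≈ 0.95113)
(v + S**2)*Q = (253/266 + (-4)**2)*(-143) = (253/266 + 16)*(-143) = (4509/266)*(-143) = -644787/266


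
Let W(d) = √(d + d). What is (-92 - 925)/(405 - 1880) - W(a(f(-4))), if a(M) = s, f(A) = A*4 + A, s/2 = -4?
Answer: 1017/1475 - 4*I ≈ 0.68949 - 4.0*I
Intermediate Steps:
s = -8 (s = 2*(-4) = -8)
f(A) = 5*A (f(A) = 4*A + A = 5*A)
a(M) = -8
W(d) = √2*√d (W(d) = √(2*d) = √2*√d)
(-92 - 925)/(405 - 1880) - W(a(f(-4))) = (-92 - 925)/(405 - 1880) - √2*√(-8) = -1017/(-1475) - √2*2*I*√2 = -1017*(-1/1475) - 4*I = 1017/1475 - 4*I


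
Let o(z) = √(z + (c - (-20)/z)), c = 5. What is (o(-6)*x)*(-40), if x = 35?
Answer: -1400*I*√39/3 ≈ -2914.3*I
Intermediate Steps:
o(z) = √(5 + z + 20/z) (o(z) = √(z + (5 - (-20)/z)) = √(z + (5 + 20/z)) = √(5 + z + 20/z))
(o(-6)*x)*(-40) = (√(5 - 6 + 20/(-6))*35)*(-40) = (√(5 - 6 + 20*(-⅙))*35)*(-40) = (√(5 - 6 - 10/3)*35)*(-40) = (√(-13/3)*35)*(-40) = ((I*√39/3)*35)*(-40) = (35*I*√39/3)*(-40) = -1400*I*√39/3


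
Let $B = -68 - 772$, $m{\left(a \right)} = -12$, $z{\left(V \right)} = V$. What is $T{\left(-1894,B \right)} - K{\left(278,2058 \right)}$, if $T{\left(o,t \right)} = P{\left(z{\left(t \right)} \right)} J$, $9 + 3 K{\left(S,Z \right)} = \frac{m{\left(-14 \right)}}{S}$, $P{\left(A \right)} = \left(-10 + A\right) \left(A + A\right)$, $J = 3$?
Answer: $\frac{595476419}{139} \approx 4.284 \cdot 10^{6}$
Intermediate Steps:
$P{\left(A \right)} = 2 A \left(-10 + A\right)$ ($P{\left(A \right)} = \left(-10 + A\right) 2 A = 2 A \left(-10 + A\right)$)
$B = -840$
$K{\left(S,Z \right)} = -3 - \frac{4}{S}$ ($K{\left(S,Z \right)} = -3 + \frac{\left(-12\right) \frac{1}{S}}{3} = -3 - \frac{4}{S}$)
$T{\left(o,t \right)} = 6 t \left(-10 + t\right)$ ($T{\left(o,t \right)} = 2 t \left(-10 + t\right) 3 = 6 t \left(-10 + t\right)$)
$T{\left(-1894,B \right)} - K{\left(278,2058 \right)} = 6 \left(-840\right) \left(-10 - 840\right) - \left(-3 - \frac{4}{278}\right) = 6 \left(-840\right) \left(-850\right) - \left(-3 - \frac{2}{139}\right) = 4284000 - \left(-3 - \frac{2}{139}\right) = 4284000 - - \frac{419}{139} = 4284000 + \frac{419}{139} = \frac{595476419}{139}$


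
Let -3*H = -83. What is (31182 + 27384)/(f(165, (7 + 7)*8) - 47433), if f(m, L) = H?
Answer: -87849/71108 ≈ -1.2354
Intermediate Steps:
H = 83/3 (H = -1/3*(-83) = 83/3 ≈ 27.667)
f(m, L) = 83/3
(31182 + 27384)/(f(165, (7 + 7)*8) - 47433) = (31182 + 27384)/(83/3 - 47433) = 58566/(-142216/3) = 58566*(-3/142216) = -87849/71108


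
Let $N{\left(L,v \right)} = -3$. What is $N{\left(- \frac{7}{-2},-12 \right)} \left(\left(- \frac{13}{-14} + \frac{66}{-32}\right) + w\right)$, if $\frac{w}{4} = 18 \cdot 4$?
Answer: $- \frac{96387}{112} \approx -860.6$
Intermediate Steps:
$w = 288$ ($w = 4 \cdot 18 \cdot 4 = 4 \cdot 72 = 288$)
$N{\left(- \frac{7}{-2},-12 \right)} \left(\left(- \frac{13}{-14} + \frac{66}{-32}\right) + w\right) = - 3 \left(\left(- \frac{13}{-14} + \frac{66}{-32}\right) + 288\right) = - 3 \left(\left(\left(-13\right) \left(- \frac{1}{14}\right) + 66 \left(- \frac{1}{32}\right)\right) + 288\right) = - 3 \left(\left(\frac{13}{14} - \frac{33}{16}\right) + 288\right) = - 3 \left(- \frac{127}{112} + 288\right) = \left(-3\right) \frac{32129}{112} = - \frac{96387}{112}$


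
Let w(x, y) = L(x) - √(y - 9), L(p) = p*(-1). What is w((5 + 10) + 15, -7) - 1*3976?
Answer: -4006 - 4*I ≈ -4006.0 - 4.0*I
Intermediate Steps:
L(p) = -p
w(x, y) = -x - √(-9 + y) (w(x, y) = -x - √(y - 9) = -x - √(-9 + y))
w((5 + 10) + 15, -7) - 1*3976 = (-((5 + 10) + 15) - √(-9 - 7)) - 1*3976 = (-(15 + 15) - √(-16)) - 3976 = (-1*30 - 4*I) - 3976 = (-30 - 4*I) - 3976 = -4006 - 4*I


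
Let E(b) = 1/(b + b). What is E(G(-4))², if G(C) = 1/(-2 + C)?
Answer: 9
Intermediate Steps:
E(b) = 1/(2*b)
E(G(-4))² = (1/(2*(1/(-2 - 4))))² = (1/(2*(1/(-6))))² = (1/(2*(-⅙)))² = ((½)*(-6))² = (-3)² = 9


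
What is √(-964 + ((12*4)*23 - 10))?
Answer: √130 ≈ 11.402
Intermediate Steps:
√(-964 + ((12*4)*23 - 10)) = √(-964 + (48*23 - 10)) = √(-964 + (1104 - 10)) = √(-964 + 1094) = √130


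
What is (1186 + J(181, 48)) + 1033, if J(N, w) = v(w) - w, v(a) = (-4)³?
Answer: 2107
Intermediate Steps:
v(a) = -64
J(N, w) = -64 - w
(1186 + J(181, 48)) + 1033 = (1186 + (-64 - 1*48)) + 1033 = (1186 + (-64 - 48)) + 1033 = (1186 - 112) + 1033 = 1074 + 1033 = 2107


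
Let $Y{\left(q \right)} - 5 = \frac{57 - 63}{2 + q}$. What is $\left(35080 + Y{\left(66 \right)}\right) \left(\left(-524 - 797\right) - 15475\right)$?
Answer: $-589286178$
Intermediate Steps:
$Y{\left(q \right)} = 5 - \frac{6}{2 + q}$ ($Y{\left(q \right)} = 5 + \frac{57 - 63}{2 + q} = 5 - \frac{6}{2 + q}$)
$\left(35080 + Y{\left(66 \right)}\right) \left(\left(-524 - 797\right) - 15475\right) = \left(35080 + \frac{4 + 5 \cdot 66}{2 + 66}\right) \left(\left(-524 - 797\right) - 15475\right) = \left(35080 + \frac{4 + 330}{68}\right) \left(-1321 - 15475\right) = \left(35080 + \frac{1}{68} \cdot 334\right) \left(-16796\right) = \left(35080 + \frac{167}{34}\right) \left(-16796\right) = \frac{1192887}{34} \left(-16796\right) = -589286178$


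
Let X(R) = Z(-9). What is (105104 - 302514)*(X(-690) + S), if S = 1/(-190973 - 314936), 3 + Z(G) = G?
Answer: 1198458145690/505909 ≈ 2.3689e+6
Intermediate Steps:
Z(G) = -3 + G
S = -1/505909 (S = 1/(-505909) = -1/505909 ≈ -1.9766e-6)
X(R) = -12 (X(R) = -3 - 9 = -12)
(105104 - 302514)*(X(-690) + S) = (105104 - 302514)*(-12 - 1/505909) = -197410*(-6070909/505909) = 1198458145690/505909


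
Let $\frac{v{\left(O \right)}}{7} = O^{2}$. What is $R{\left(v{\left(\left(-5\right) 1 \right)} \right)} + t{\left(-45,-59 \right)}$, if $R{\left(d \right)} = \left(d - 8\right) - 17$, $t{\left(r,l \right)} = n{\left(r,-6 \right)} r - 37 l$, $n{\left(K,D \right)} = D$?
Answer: $2603$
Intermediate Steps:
$t{\left(r,l \right)} = - 37 l - 6 r$ ($t{\left(r,l \right)} = - 6 r - 37 l = - 37 l - 6 r$)
$v{\left(O \right)} = 7 O^{2}$
$R{\left(d \right)} = -25 + d$ ($R{\left(d \right)} = \left(-8 + d\right) - 17 = -25 + d$)
$R{\left(v{\left(\left(-5\right) 1 \right)} \right)} + t{\left(-45,-59 \right)} = \left(-25 + 7 \left(\left(-5\right) 1\right)^{2}\right) - -2453 = \left(-25 + 7 \left(-5\right)^{2}\right) + \left(2183 + 270\right) = \left(-25 + 7 \cdot 25\right) + 2453 = \left(-25 + 175\right) + 2453 = 150 + 2453 = 2603$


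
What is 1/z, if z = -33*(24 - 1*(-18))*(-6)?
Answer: 1/8316 ≈ 0.00012025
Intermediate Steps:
z = 8316 (z = -33*(24 + 18)*(-6) = -33*42*(-6) = -1386*(-6) = 8316)
1/z = 1/8316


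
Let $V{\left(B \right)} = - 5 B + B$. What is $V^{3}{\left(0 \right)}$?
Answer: $0$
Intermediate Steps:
$V{\left(B \right)} = - 4 B$
$V^{3}{\left(0 \right)} = \left(\left(-4\right) 0\right)^{3} = 0^{3} = 0$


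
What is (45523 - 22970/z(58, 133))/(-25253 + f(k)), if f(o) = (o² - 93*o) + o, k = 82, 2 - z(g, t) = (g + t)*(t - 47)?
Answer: -373846361/214111476 ≈ -1.7460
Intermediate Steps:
z(g, t) = 2 - (-47 + t)*(g + t) (z(g, t) = 2 - (g + t)*(t - 47) = 2 - (g + t)*(-47 + t) = 2 - (-47 + t)*(g + t))
f(o) = o² - 92*o
(45523 - 22970/z(58, 133))/(-25253 + f(k)) = (45523 - 22970/(2 - 1*133² + 47*58 + 47*133 - 1*58*133))/(-25253 + 82*(-92 + 82)) = (45523 - 22970/(2 - 1*17689 + 2726 + 6251 - 7714))/(-25253 + 82*(-10)) = (45523 - 22970/(2 - 17689 + 2726 + 6251 - 7714))/(-25253 - 820) = (45523 - 22970/(-16424))/(-26073) = (45523 - 22970*(-1/16424))*(-1/26073) = (45523 + 11485/8212)*(-1/26073) = (373846361/8212)*(-1/26073) = -373846361/214111476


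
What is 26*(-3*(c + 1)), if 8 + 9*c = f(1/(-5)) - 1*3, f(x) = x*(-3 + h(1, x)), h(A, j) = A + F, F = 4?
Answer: 104/5 ≈ 20.800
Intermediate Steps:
h(A, j) = 4 + A (h(A, j) = A + 4 = 4 + A)
f(x) = 2*x (f(x) = x*(-3 + (4 + 1)) = x*(-3 + 5) = x*2 = 2*x)
c = -19/15 (c = -8/9 + (2/(-5) - 1*3)/9 = -8/9 + (2*(-⅕) - 3)/9 = -8/9 + (-⅖ - 3)/9 = -8/9 + (⅑)*(-17/5) = -8/9 - 17/45 = -19/15 ≈ -1.2667)
26*(-3*(c + 1)) = 26*(-3*(-19/15 + 1)) = 26*(-3*(-4/15)) = 26*(⅘) = 104/5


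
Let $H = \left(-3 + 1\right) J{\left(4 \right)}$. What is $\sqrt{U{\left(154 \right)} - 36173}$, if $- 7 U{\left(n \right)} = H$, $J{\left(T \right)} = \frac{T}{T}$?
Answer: $\frac{i \sqrt{1772463}}{7} \approx 190.19 i$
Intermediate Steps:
$J{\left(T \right)} = 1$
$H = -2$ ($H = \left(-3 + 1\right) 1 = \left(-2\right) 1 = -2$)
$U{\left(n \right)} = \frac{2}{7}$ ($U{\left(n \right)} = \left(- \frac{1}{7}\right) \left(-2\right) = \frac{2}{7}$)
$\sqrt{U{\left(154 \right)} - 36173} = \sqrt{\frac{2}{7} - 36173} = \sqrt{- \frac{253209}{7}} = \frac{i \sqrt{1772463}}{7}$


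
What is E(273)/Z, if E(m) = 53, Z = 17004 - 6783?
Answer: 53/10221 ≈ 0.0051854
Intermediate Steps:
Z = 10221
E(273)/Z = 53/10221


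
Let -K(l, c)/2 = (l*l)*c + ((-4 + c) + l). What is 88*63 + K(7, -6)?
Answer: 6138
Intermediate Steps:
K(l, c) = 8 - 2*c - 2*l - 2*c*l**2 (K(l, c) = -2*((l*l)*c + ((-4 + c) + l)) = -2*(l**2*c + (-4 + c + l)) = -2*(c*l**2 + (-4 + c + l)) = -2*(-4 + c + l + c*l**2) = 8 - 2*c - 2*l - 2*c*l**2)
88*63 + K(7, -6) = 88*63 + (8 - 2*(-6) - 2*7 - 2*(-6)*7**2) = 5544 + (8 + 12 - 14 - 2*(-6)*49) = 5544 + (8 + 12 - 14 + 588) = 5544 + 594 = 6138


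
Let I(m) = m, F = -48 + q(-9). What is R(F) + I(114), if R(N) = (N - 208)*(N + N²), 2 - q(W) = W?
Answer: -326226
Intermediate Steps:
q(W) = 2 - W
F = -37 (F = -48 + (2 - 1*(-9)) = -48 + (2 + 9) = -48 + 11 = -37)
R(N) = (-208 + N)*(N + N²)
R(F) + I(114) = -37*(-208 + (-37)² - 207*(-37)) + 114 = -37*(-208 + 1369 + 7659) + 114 = -37*8820 + 114 = -326340 + 114 = -326226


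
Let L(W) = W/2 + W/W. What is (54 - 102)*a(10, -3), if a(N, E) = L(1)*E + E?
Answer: 360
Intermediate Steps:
L(W) = 1 + W/2 (L(W) = W*(½) + 1 = W/2 + 1 = 1 + W/2)
a(N, E) = 5*E/2 (a(N, E) = (1 + (½)*1)*E + E = (1 + ½)*E + E = 3*E/2 + E = 5*E/2)
(54 - 102)*a(10, -3) = (54 - 102)*((5/2)*(-3)) = -48*(-15/2) = 360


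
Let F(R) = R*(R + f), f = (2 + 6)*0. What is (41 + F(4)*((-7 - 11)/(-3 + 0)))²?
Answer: 18769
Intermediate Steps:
f = 0 (f = 8*0 = 0)
F(R) = R² (F(R) = R*(R + 0) = R*R = R²)
(41 + F(4)*((-7 - 11)/(-3 + 0)))² = (41 + 4²*((-7 - 11)/(-3 + 0)))² = (41 + 16*(-18/(-3)))² = (41 + 16*(-18*(-⅓)))² = (41 + 16*6)² = (41 + 96)² = 137² = 18769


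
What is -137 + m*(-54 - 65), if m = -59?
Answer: 6884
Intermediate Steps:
-137 + m*(-54 - 65) = -137 - 59*(-54 - 65) = -137 - 59*(-119) = -137 + 7021 = 6884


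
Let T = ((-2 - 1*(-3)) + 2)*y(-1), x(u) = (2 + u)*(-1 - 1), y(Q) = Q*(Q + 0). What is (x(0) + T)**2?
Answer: 1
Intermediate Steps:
y(Q) = Q**2 (y(Q) = Q*Q = Q**2)
x(u) = -4 - 2*u (x(u) = (2 + u)*(-2) = -4 - 2*u)
T = 3 (T = ((-2 - 1*(-3)) + 2)*(-1)**2 = ((-2 + 3) + 2)*1 = (1 + 2)*1 = 3*1 = 3)
(x(0) + T)**2 = ((-4 - 2*0) + 3)**2 = ((-4 + 0) + 3)**2 = (-4 + 3)**2 = (-1)**2 = 1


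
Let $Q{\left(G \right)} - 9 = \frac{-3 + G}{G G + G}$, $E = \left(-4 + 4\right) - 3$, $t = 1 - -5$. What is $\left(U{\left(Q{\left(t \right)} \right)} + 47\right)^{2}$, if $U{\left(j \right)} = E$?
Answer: $1936$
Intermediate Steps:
$t = 6$ ($t = 1 + 5 = 6$)
$E = -3$ ($E = 0 - 3 = -3$)
$Q{\left(G \right)} = 9 + \frac{-3 + G}{G + G^{2}}$ ($Q{\left(G \right)} = 9 + \frac{-3 + G}{G G + G} = 9 + \frac{-3 + G}{G^{2} + G} = 9 + \frac{-3 + G}{G + G^{2}}$)
$U{\left(j \right)} = -3$
$\left(U{\left(Q{\left(t \right)} \right)} + 47\right)^{2} = \left(-3 + 47\right)^{2} = 44^{2} = 1936$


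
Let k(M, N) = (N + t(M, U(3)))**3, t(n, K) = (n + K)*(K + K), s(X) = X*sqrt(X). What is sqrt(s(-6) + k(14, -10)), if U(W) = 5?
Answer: sqrt(5832000 - 6*I*sqrt(6)) ≈ 2415.0 - 0.e-3*I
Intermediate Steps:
s(X) = X**(3/2)
t(n, K) = 2*K*(K + n) (t(n, K) = (K + n)*(2*K) = 2*K*(K + n))
k(M, N) = (50 + N + 10*M)**3 (k(M, N) = (N + 2*5*(5 + M))**3 = (N + (50 + 10*M))**3 = (50 + N + 10*M)**3)
sqrt(s(-6) + k(14, -10)) = sqrt((-6)**(3/2) + (50 - 10 + 10*14)**3) = sqrt(-6*I*sqrt(6) + (50 - 10 + 140)**3) = sqrt(-6*I*sqrt(6) + 180**3) = sqrt(-6*I*sqrt(6) + 5832000) = sqrt(5832000 - 6*I*sqrt(6))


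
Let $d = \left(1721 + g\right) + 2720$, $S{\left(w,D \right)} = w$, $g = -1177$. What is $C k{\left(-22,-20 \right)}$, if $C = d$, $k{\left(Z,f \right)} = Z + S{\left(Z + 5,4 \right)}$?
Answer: $-127296$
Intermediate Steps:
$d = 3264$ ($d = \left(1721 - 1177\right) + 2720 = 544 + 2720 = 3264$)
$k{\left(Z,f \right)} = 5 + 2 Z$ ($k{\left(Z,f \right)} = Z + \left(Z + 5\right) = Z + \left(5 + Z\right) = 5 + 2 Z$)
$C = 3264$
$C k{\left(-22,-20 \right)} = 3264 \left(5 + 2 \left(-22\right)\right) = 3264 \left(5 - 44\right) = 3264 \left(-39\right) = -127296$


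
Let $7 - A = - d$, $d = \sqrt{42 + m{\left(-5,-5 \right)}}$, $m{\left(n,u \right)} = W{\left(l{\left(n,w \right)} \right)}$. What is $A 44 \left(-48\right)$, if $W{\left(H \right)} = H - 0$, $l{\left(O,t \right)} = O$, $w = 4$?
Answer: $-14784 - 2112 \sqrt{37} \approx -27631.0$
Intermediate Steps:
$W{\left(H \right)} = H$ ($W{\left(H \right)} = H + 0 = H$)
$m{\left(n,u \right)} = n$
$d = \sqrt{37}$ ($d = \sqrt{42 - 5} = \sqrt{37} \approx 6.0828$)
$A = 7 + \sqrt{37}$ ($A = 7 - - \sqrt{37} = 7 + \sqrt{37} \approx 13.083$)
$A 44 \left(-48\right) = \left(7 + \sqrt{37}\right) 44 \left(-48\right) = \left(308 + 44 \sqrt{37}\right) \left(-48\right) = -14784 - 2112 \sqrt{37}$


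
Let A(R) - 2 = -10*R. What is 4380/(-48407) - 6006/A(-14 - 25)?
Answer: -20889243/1355396 ≈ -15.412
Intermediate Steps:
A(R) = 2 - 10*R
4380/(-48407) - 6006/A(-14 - 25) = 4380/(-48407) - 6006/(2 - 10*(-14 - 25)) = 4380*(-1/48407) - 6006/(2 - 10*(-39)) = -4380/48407 - 6006/(2 + 390) = -4380/48407 - 6006/392 = -4380/48407 - 6006*1/392 = -4380/48407 - 429/28 = -20889243/1355396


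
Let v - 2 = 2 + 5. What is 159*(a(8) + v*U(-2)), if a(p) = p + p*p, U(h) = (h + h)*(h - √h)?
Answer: 22896 + 5724*I*√2 ≈ 22896.0 + 8095.0*I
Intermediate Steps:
v = 9 (v = 2 + (2 + 5) = 2 + 7 = 9)
U(h) = 2*h*(h - √h) (U(h) = (2*h)*(h - √h) = 2*h*(h - √h))
a(p) = p + p²
159*(a(8) + v*U(-2)) = 159*(8*(1 + 8) + 9*(-(-4)*I*√2 + 2*(-2)²)) = 159*(8*9 + 9*(-(-4)*I*√2 + 2*4)) = 159*(72 + 9*(4*I*√2 + 8)) = 159*(72 + 9*(8 + 4*I*√2)) = 159*(72 + (72 + 36*I*√2)) = 159*(144 + 36*I*√2) = 22896 + 5724*I*√2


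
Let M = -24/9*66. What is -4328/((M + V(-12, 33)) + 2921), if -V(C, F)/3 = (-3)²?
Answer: -2164/1359 ≈ -1.5923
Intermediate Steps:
V(C, F) = -27 (V(C, F) = -3*(-3)² = -3*9 = -27)
M = -176 (M = -24*⅑*66 = -8/3*66 = -176)
-4328/((M + V(-12, 33)) + 2921) = -4328/((-176 - 27) + 2921) = -4328/(-203 + 2921) = -4328/2718 = -4328*1/2718 = -2164/1359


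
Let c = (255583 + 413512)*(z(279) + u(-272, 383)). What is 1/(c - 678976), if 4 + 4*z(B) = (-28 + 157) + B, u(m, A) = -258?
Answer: -1/105726891 ≈ -9.4583e-9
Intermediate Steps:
z(B) = 125/4 + B/4 (z(B) = -1 + ((-28 + 157) + B)/4 = -1 + (129 + B)/4 = -1 + (129/4 + B/4) = 125/4 + B/4)
c = -105047915 (c = (255583 + 413512)*((125/4 + (¼)*279) - 258) = 669095*((125/4 + 279/4) - 258) = 669095*(101 - 258) = 669095*(-157) = -105047915)
1/(c - 678976) = 1/(-105047915 - 678976) = 1/(-105726891) = -1/105726891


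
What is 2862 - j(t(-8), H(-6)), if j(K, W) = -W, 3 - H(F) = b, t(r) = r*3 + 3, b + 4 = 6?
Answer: 2863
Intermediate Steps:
b = 2 (b = -4 + 6 = 2)
t(r) = 3 + 3*r (t(r) = 3*r + 3 = 3 + 3*r)
H(F) = 1 (H(F) = 3 - 1*2 = 3 - 2 = 1)
2862 - j(t(-8), H(-6)) = 2862 - (-1) = 2862 - 1*(-1) = 2862 + 1 = 2863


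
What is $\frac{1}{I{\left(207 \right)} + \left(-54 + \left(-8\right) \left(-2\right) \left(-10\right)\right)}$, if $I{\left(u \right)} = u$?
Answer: $- \frac{1}{7} \approx -0.14286$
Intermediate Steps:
$\frac{1}{I{\left(207 \right)} + \left(-54 + \left(-8\right) \left(-2\right) \left(-10\right)\right)} = \frac{1}{207 + \left(-54 + \left(-8\right) \left(-2\right) \left(-10\right)\right)} = \frac{1}{207 + \left(-54 + 16 \left(-10\right)\right)} = \frac{1}{207 - 214} = \frac{1}{-7} = - \frac{1}{7}$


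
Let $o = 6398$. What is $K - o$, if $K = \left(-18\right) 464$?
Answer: $-14750$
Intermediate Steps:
$K = -8352$
$K - o = -8352 - 6398 = -14750$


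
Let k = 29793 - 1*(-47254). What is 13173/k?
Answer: 13173/77047 ≈ 0.17097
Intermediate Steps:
k = 77047 (k = 29793 + 47254 = 77047)
13173/k = 13173/77047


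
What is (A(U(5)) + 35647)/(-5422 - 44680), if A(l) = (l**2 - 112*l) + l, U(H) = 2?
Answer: -35429/50102 ≈ -0.70714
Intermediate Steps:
A(l) = l**2 - 111*l
(A(U(5)) + 35647)/(-5422 - 44680) = (2*(-111 + 2) + 35647)/(-5422 - 44680) = (2*(-109) + 35647)/(-50102) = (-218 + 35647)*(-1/50102) = 35429*(-1/50102) = -35429/50102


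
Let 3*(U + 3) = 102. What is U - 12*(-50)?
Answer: 631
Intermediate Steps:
U = 31 (U = -3 + (1/3)*102 = -3 + 34 = 31)
U - 12*(-50) = 31 - 12*(-50) = 31 + 600 = 631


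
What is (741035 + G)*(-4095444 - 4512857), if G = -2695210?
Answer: 16822126606675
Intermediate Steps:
(741035 + G)*(-4095444 - 4512857) = (741035 - 2695210)*(-4095444 - 4512857) = -1954175*(-8608301) = 16822126606675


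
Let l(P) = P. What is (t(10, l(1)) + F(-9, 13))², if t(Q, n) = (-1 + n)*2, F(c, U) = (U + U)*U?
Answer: 114244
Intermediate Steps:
F(c, U) = 2*U² (F(c, U) = (2*U)*U = 2*U²)
t(Q, n) = -2 + 2*n
(t(10, l(1)) + F(-9, 13))² = ((-2 + 2*1) + 2*13²)² = ((-2 + 2) + 2*169)² = (0 + 338)² = 338² = 114244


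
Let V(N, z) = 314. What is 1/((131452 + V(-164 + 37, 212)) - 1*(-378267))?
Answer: 1/510033 ≈ 1.9607e-6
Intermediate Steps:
1/((131452 + V(-164 + 37, 212)) - 1*(-378267)) = 1/((131452 + 314) - 1*(-378267)) = 1/(131766 + 378267) = 1/510033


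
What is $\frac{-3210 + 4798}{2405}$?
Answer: $\frac{1588}{2405} \approx 0.66029$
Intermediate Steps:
$\frac{-3210 + 4798}{2405} = 1588 \cdot \frac{1}{2405} = \frac{1588}{2405}$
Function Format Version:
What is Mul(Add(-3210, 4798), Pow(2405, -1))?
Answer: Rational(1588, 2405) ≈ 0.66029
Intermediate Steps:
Mul(Add(-3210, 4798), Pow(2405, -1)) = Mul(1588, Rational(1, 2405)) = Rational(1588, 2405)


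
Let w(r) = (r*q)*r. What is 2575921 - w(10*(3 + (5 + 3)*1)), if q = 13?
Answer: 2418621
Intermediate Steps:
w(r) = 13*r² (w(r) = (r*13)*r = (13*r)*r = 13*r²)
2575921 - w(10*(3 + (5 + 3)*1)) = 2575921 - 13*(10*(3 + (5 + 3)*1))² = 2575921 - 13*(10*(3 + 8*1))² = 2575921 - 13*(10*(3 + 8))² = 2575921 - 13*(10*11)² = 2575921 - 13*110² = 2575921 - 13*12100 = 2575921 - 1*157300 = 2575921 - 157300 = 2418621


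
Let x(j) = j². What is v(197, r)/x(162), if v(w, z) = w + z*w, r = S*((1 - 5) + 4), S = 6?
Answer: 197/26244 ≈ 0.0075065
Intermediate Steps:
r = 0 (r = 6*((1 - 5) + 4) = 6*(-4 + 4) = 6*0 = 0)
v(w, z) = w + w*z
v(197, r)/x(162) = (197*(1 + 0))/(162²) = (197*1)/26244 = 197*(1/26244) = 197/26244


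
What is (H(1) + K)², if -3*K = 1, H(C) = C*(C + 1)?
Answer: 25/9 ≈ 2.7778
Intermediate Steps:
H(C) = C*(1 + C)
K = -⅓ (K = -⅓*1 = -⅓ ≈ -0.33333)
(H(1) + K)² = (1*(1 + 1) - ⅓)² = (1*2 - ⅓)² = (2 - ⅓)² = (5/3)² = 25/9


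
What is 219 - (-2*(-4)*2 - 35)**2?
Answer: -142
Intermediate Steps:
219 - (-2*(-4)*2 - 35)**2 = 219 - (8*2 - 35)**2 = 219 - (16 - 35)**2 = 219 - 1*(-19)**2 = 219 - 1*361 = 219 - 361 = -142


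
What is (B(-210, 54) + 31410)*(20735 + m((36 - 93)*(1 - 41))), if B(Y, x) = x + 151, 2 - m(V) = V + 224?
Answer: 576436295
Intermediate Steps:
m(V) = -222 - V (m(V) = 2 - (V + 224) = 2 - (224 + V) = 2 + (-224 - V) = -222 - V)
B(Y, x) = 151 + x
(B(-210, 54) + 31410)*(20735 + m((36 - 93)*(1 - 41))) = ((151 + 54) + 31410)*(20735 + (-222 - (36 - 93)*(1 - 41))) = (205 + 31410)*(20735 + (-222 - (-57)*(-40))) = 31615*(20735 + (-222 - 1*2280)) = 31615*(20735 + (-222 - 2280)) = 31615*(20735 - 2502) = 31615*18233 = 576436295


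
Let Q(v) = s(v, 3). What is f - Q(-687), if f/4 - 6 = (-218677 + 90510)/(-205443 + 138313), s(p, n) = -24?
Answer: 1867454/33565 ≈ 55.637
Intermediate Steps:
f = 1061894/33565 (f = 24 + 4*((-218677 + 90510)/(-205443 + 138313)) = 24 + 4*(-128167/(-67130)) = 24 + 4*(-128167*(-1/67130)) = 24 + 4*(128167/67130) = 24 + 256334/33565 = 1061894/33565 ≈ 31.637)
Q(v) = -24
f - Q(-687) = 1061894/33565 - 1*(-24) = 1061894/33565 + 24 = 1867454/33565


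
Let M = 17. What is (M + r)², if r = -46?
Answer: 841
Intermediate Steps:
(M + r)² = (17 - 46)² = (-29)² = 841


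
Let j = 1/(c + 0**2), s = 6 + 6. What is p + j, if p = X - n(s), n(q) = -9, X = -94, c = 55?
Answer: -4674/55 ≈ -84.982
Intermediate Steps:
s = 12
p = -85 (p = -94 - 1*(-9) = -94 + 9 = -85)
j = 1/55 (j = 1/(55 + 0**2) = 1/(55 + 0) = 1/55 ≈ 0.018182)
p + j = -85 + 1/55 = -4674/55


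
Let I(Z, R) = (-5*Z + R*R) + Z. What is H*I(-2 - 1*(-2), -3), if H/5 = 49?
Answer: 2205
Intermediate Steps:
I(Z, R) = R² - 4*Z (I(Z, R) = (-5*Z + R²) + Z = (R² - 5*Z) + Z = R² - 4*Z)
H = 245 (H = 5*49 = 245)
H*I(-2 - 1*(-2), -3) = 245*((-3)² - 4*(-2 - 1*(-2))) = 245*(9 - 4*(-2 + 2)) = 245*(9 - 4*0) = 245*(9 + 0) = 245*9 = 2205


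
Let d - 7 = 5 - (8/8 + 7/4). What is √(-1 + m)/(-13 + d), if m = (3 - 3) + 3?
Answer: -4*√2/15 ≈ -0.37712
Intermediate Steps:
d = 37/4 (d = 7 + (5 - (8/8 + 7/4)) = 7 + (5 - (8*(⅛) + 7*(¼))) = 7 + (5 - (1 + 7/4)) = 7 + (5 - 1*11/4) = 7 + (5 - 11/4) = 7 + 9/4 = 37/4 ≈ 9.2500)
m = 3 (m = 0 + 3 = 3)
√(-1 + m)/(-13 + d) = √(-1 + 3)/(-13 + 37/4) = √2/(-15/4) = -4*√2/15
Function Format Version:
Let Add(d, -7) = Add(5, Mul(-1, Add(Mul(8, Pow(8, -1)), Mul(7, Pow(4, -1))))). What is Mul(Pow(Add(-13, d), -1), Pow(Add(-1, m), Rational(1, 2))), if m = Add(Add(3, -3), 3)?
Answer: Mul(Rational(-4, 15), Pow(2, Rational(1, 2))) ≈ -0.37712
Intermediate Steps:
d = Rational(37, 4) (d = Add(7, Add(5, Mul(-1, Add(Mul(8, Pow(8, -1)), Mul(7, Pow(4, -1)))))) = Add(7, Add(5, Mul(-1, Add(Mul(8, Rational(1, 8)), Mul(7, Rational(1, 4)))))) = Add(7, Add(5, Mul(-1, Add(1, Rational(7, 4))))) = Add(7, Add(5, Mul(-1, Rational(11, 4)))) = Add(7, Add(5, Rational(-11, 4))) = Add(7, Rational(9, 4)) = Rational(37, 4) ≈ 9.2500)
m = 3 (m = Add(0, 3) = 3)
Mul(Pow(Add(-13, d), -1), Pow(Add(-1, m), Rational(1, 2))) = Mul(Pow(Add(-13, Rational(37, 4)), -1), Pow(Add(-1, 3), Rational(1, 2))) = Mul(Pow(Rational(-15, 4), -1), Pow(2, Rational(1, 2))) = Mul(Rational(-4, 15), Pow(2, Rational(1, 2)))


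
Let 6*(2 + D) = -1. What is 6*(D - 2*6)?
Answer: -85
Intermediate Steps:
D = -13/6 (D = -2 + (⅙)*(-1) = -2 - ⅙ = -13/6 ≈ -2.1667)
6*(D - 2*6) = 6*(-13/6 - 2*6) = 6*(-13/6 - 12) = 6*(-85/6) = -85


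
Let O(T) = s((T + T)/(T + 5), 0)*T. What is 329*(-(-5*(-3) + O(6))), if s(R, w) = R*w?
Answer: -4935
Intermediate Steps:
O(T) = 0 (O(T) = (((T + T)/(T + 5))*0)*T = (((2*T)/(5 + T))*0)*T = ((2*T/(5 + T))*0)*T = 0*T = 0)
329*(-(-5*(-3) + O(6))) = 329*(-(-5*(-3) + 0)) = 329*(-(15 + 0)) = 329*(-1*15) = 329*(-15) = -4935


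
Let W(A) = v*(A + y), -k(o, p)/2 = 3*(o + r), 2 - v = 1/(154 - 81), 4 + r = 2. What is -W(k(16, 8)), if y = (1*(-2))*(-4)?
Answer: 11020/73 ≈ 150.96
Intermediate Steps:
r = -2 (r = -4 + 2 = -2)
y = 8 (y = -2*(-4) = 8)
v = 145/73 (v = 2 - 1/(154 - 81) = 2 - 1/73 = 145/73 ≈ 1.9863)
k(o, p) = 12 - 6*o (k(o, p) = -6*(o - 2) = -6*(-2 + o) = -2*(-6 + 3*o) = 12 - 6*o)
W(A) = 1160/73 + 145*A/73 (W(A) = 145*(A + 8)/73 = 145*(8 + A)/73 = 1160/73 + 145*A/73)
-W(k(16, 8)) = -(1160/73 + 145*(12 - 6*16)/73) = -(1160/73 + 145*(12 - 96)/73) = -(1160/73 + (145/73)*(-84)) = -(1160/73 - 12180/73) = -1*(-11020/73) = 11020/73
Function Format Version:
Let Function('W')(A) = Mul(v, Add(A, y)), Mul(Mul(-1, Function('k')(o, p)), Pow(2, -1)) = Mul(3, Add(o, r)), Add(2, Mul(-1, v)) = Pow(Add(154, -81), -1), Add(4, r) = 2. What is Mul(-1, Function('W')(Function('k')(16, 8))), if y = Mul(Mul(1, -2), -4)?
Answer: Rational(11020, 73) ≈ 150.96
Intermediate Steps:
r = -2 (r = Add(-4, 2) = -2)
y = 8 (y = Mul(-2, -4) = 8)
v = Rational(145, 73) (v = Add(2, Mul(-1, Pow(Add(154, -81), -1))) = Add(2, Mul(-1, Pow(73, -1))) = Add(2, Mul(-1, Rational(1, 73))) = Add(2, Rational(-1, 73)) = Rational(145, 73) ≈ 1.9863)
Function('k')(o, p) = Add(12, Mul(-6, o)) (Function('k')(o, p) = Mul(-2, Mul(3, Add(o, -2))) = Mul(-2, Mul(3, Add(-2, o))) = Mul(-2, Add(-6, Mul(3, o))) = Add(12, Mul(-6, o)))
Function('W')(A) = Add(Rational(1160, 73), Mul(Rational(145, 73), A)) (Function('W')(A) = Mul(Rational(145, 73), Add(A, 8)) = Mul(Rational(145, 73), Add(8, A)) = Add(Rational(1160, 73), Mul(Rational(145, 73), A)))
Mul(-1, Function('W')(Function('k')(16, 8))) = Mul(-1, Add(Rational(1160, 73), Mul(Rational(145, 73), Add(12, Mul(-6, 16))))) = Mul(-1, Add(Rational(1160, 73), Mul(Rational(145, 73), Add(12, -96)))) = Mul(-1, Add(Rational(1160, 73), Mul(Rational(145, 73), -84))) = Mul(-1, Add(Rational(1160, 73), Rational(-12180, 73))) = Mul(-1, Rational(-11020, 73)) = Rational(11020, 73)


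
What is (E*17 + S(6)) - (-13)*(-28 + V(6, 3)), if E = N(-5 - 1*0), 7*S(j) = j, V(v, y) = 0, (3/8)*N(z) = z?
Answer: -12386/21 ≈ -589.81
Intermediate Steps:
N(z) = 8*z/3
S(j) = j/7
E = -40/3 (E = 8*(-5 - 1*0)/3 = 8*(-5 + 0)/3 = (8/3)*(-5) = -40/3 ≈ -13.333)
(E*17 + S(6)) - (-13)*(-28 + V(6, 3)) = (-40/3*17 + (⅐)*6) - (-13)*(-28 + 0) = (-680/3 + 6/7) - (-13)*(-28) = -4742/21 - 1*364 = -4742/21 - 364 = -12386/21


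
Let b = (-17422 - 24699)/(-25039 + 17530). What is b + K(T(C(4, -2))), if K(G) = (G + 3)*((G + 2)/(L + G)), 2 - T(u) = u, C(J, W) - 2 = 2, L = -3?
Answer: 42121/7509 ≈ 5.6094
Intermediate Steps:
C(J, W) = 4 (C(J, W) = 2 + 2 = 4)
T(u) = 2 - u
K(G) = (2 + G)*(3 + G)/(-3 + G) (K(G) = (G + 3)*((G + 2)/(-3 + G)) = (3 + G)*((2 + G)/(-3 + G)) = (2 + G)*(3 + G)/(-3 + G))
b = 42121/7509 (b = -42121/(-7509) = -42121*(-1/7509) = 42121/7509 ≈ 5.6094)
b + K(T(C(4, -2))) = 42121/7509 + (6 + (2 - 1*4)² + 5*(2 - 1*4))/(-3 + (2 - 1*4)) = 42121/7509 + (6 + (2 - 4)² + 5*(2 - 4))/(-3 + (2 - 4)) = 42121/7509 + (6 + (-2)² + 5*(-2))/(-3 - 2) = 42121/7509 + (6 + 4 - 10)/(-5) = 42121/7509 - ⅕*0 = 42121/7509 + 0 = 42121/7509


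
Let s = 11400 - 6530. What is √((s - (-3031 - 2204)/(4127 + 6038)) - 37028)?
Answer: I*√132909747511/2033 ≈ 179.33*I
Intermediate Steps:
s = 4870
√((s - (-3031 - 2204)/(4127 + 6038)) - 37028) = √((4870 - (-3031 - 2204)/(4127 + 6038)) - 37028) = √((4870 - (-5235)/10165) - 37028) = √((4870 - 1*(-1047/2033)) - 37028) = √((4870 + 1047/2033) - 37028) = √(9901757/2033 - 37028) = √(-65376167/2033) = I*√132909747511/2033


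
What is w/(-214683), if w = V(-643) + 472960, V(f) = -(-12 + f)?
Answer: -473615/214683 ≈ -2.2061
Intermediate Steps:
V(f) = 12 - f
w = 473615 (w = (12 - 1*(-643)) + 472960 = (12 + 643) + 472960 = 655 + 472960 = 473615)
w/(-214683) = 473615/(-214683) = 473615*(-1/214683) = -473615/214683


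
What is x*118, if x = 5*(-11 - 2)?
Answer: -7670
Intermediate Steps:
x = -65 (x = 5*(-13) = -65)
x*118 = -65*118 = -7670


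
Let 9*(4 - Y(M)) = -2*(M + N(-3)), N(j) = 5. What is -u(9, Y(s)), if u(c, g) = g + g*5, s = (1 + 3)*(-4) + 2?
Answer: -12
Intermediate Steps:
s = -14 (s = 4*(-4) + 2 = -16 + 2 = -14)
Y(M) = 46/9 + 2*M/9 (Y(M) = 4 - (-2)*(M + 5)/9 = 4 - (-2)*(5 + M)/9 = 4 - (-10 - 2*M)/9 = 4 + (10/9 + 2*M/9) = 46/9 + 2*M/9)
u(c, g) = 6*g (u(c, g) = g + 5*g = 6*g)
-u(9, Y(s)) = -6*(46/9 + (2/9)*(-14)) = -6*(46/9 - 28/9) = -6*2 = -1*12 = -12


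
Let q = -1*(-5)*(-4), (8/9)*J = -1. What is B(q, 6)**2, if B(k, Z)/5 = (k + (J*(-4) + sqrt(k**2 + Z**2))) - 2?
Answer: 74225/4 - 1750*sqrt(109) ≈ 285.71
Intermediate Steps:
J = -9/8 (J = (9/8)*(-1) = -9/8 ≈ -1.1250)
q = -20 (q = 5*(-4) = -20)
B(k, Z) = 25/2 + 5*k + 5*sqrt(Z**2 + k**2) (B(k, Z) = 5*((k + (-9/8*(-4) + sqrt(k**2 + Z**2))) - 2) = 5*((k + (9/2 + sqrt(Z**2 + k**2))) - 2) = 5*((9/2 + k + sqrt(Z**2 + k**2)) - 2) = 5*(5/2 + k + sqrt(Z**2 + k**2)) = 25/2 + 5*k + 5*sqrt(Z**2 + k**2))
B(q, 6)**2 = (25/2 + 5*(-20) + 5*sqrt(6**2 + (-20)**2))**2 = (25/2 - 100 + 5*sqrt(36 + 400))**2 = (25/2 - 100 + 5*sqrt(436))**2 = (25/2 - 100 + 5*(2*sqrt(109)))**2 = (25/2 - 100 + 10*sqrt(109))**2 = (-175/2 + 10*sqrt(109))**2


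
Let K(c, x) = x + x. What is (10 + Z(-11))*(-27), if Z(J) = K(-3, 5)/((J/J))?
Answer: -540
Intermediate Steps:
K(c, x) = 2*x
Z(J) = 10 (Z(J) = (2*5)/((J/J)) = 10/1 = 10*1 = 10)
(10 + Z(-11))*(-27) = (10 + 10)*(-27) = 20*(-27) = -540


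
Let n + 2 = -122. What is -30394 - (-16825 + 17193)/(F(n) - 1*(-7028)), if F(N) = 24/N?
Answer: -3310854518/108931 ≈ -30394.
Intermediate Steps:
n = -124 (n = -2 - 122 = -124)
-30394 - (-16825 + 17193)/(F(n) - 1*(-7028)) = -30394 - (-16825 + 17193)/(24/(-124) - 1*(-7028)) = -30394 - 368/(24*(-1/124) + 7028) = -30394 - 368/(-6/31 + 7028) = -30394 - 368/217862/31 = -30394 - 368*31/217862 = -30394 - 1*5704/108931 = -30394 - 5704/108931 = -3310854518/108931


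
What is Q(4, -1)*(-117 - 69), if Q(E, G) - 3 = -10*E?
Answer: 6882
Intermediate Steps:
Q(E, G) = 3 - 10*E
Q(4, -1)*(-117 - 69) = (3 - 10*4)*(-117 - 69) = (3 - 40)*(-186) = -37*(-186) = 6882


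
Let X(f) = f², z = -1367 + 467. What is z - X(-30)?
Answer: -1800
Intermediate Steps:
z = -900
z - X(-30) = -900 - 1*(-30)² = -900 - 1*900 = -900 - 900 = -1800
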